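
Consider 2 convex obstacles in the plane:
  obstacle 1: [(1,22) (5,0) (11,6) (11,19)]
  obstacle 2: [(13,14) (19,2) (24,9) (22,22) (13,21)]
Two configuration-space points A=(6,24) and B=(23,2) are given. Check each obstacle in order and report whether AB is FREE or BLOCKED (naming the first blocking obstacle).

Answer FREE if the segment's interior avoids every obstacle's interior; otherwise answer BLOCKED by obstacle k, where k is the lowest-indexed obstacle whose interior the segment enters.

Obstacle 1 [(1,22) (5,0) (11,6) (11,19)]:
  edge (1,22)–(5,0): clear
  edge (5,0)–(11,6): clear
  edge (11,6)–(11,19): crosses AB
  edge (11,19)–(1,22): crosses AB
  → BLOCKED
Obstacle 2 [(13,14) (19,2) (24,9) (22,22) (13,21)]:
  edge (13,14)–(19,2): clear
  edge (19,2)–(24,9): crosses AB
  edge (24,9)–(22,22): clear
  edge (22,22)–(13,21): clear
  edge (13,21)–(13,14): crosses AB
  → BLOCKED

BLOCKED by obstacle 1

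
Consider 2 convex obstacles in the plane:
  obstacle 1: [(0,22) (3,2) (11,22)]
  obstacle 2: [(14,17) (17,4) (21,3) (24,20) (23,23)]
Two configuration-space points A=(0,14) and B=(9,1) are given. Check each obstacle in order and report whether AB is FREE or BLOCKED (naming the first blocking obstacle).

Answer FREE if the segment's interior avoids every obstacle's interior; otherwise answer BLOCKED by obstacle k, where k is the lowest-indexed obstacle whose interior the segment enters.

BLOCKED by obstacle 1

Obstacle 1 [(0,22) (3,2) (11,22)]:
  edge (0,22)–(3,2): crosses AB
  edge (3,2)–(11,22): crosses AB
  edge (11,22)–(0,22): clear
  → BLOCKED
Obstacle 2 [(14,17) (17,4) (21,3) (24,20) (23,23)]:
  edge (14,17)–(17,4): clear
  edge (17,4)–(21,3): clear
  edge (21,3)–(24,20): clear
  edge (24,20)–(23,23): clear
  edge (23,23)–(14,17): clear
  midpoint (9/2,15/2) outside
  → clear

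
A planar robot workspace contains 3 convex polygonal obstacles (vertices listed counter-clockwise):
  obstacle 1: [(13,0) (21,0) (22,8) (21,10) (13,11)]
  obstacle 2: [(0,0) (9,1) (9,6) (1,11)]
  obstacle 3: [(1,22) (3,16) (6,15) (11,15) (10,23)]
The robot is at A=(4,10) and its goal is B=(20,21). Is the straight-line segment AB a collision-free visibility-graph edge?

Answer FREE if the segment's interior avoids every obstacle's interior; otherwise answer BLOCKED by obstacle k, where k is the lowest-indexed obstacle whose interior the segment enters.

FREE

Obstacle 1 [(13,0) (21,0) (22,8) (21,10) (13,11)]:
  edge (13,0)–(21,0): clear
  edge (21,0)–(22,8): clear
  edge (22,8)–(21,10): clear
  edge (21,10)–(13,11): clear
  edge (13,11)–(13,0): clear
  midpoint (12,31/2) outside
  → clear
Obstacle 2 [(0,0) (9,1) (9,6) (1,11)]:
  edge (0,0)–(9,1): clear
  edge (9,1)–(9,6): clear
  edge (9,6)–(1,11): clear
  edge (1,11)–(0,0): clear
  midpoint (12,31/2) outside
  → clear
Obstacle 3 [(1,22) (3,16) (6,15) (11,15) (10,23)]:
  edge (1,22)–(3,16): clear
  edge (3,16)–(6,15): clear
  edge (6,15)–(11,15): clear
  edge (11,15)–(10,23): clear
  edge (10,23)–(1,22): clear
  midpoint (12,31/2) outside
  → clear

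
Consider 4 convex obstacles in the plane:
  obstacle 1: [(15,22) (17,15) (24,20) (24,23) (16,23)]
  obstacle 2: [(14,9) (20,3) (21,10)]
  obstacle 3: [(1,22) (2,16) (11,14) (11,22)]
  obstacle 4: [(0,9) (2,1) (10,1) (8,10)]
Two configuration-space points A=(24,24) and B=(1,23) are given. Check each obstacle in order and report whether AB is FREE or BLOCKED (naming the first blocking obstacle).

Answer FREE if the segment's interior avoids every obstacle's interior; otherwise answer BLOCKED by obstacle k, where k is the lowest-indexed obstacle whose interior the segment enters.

FREE

Obstacle 1 [(15,22) (17,15) (24,20) (24,23) (16,23)]:
  edge (15,22)–(17,15): clear
  edge (17,15)–(24,20): clear
  edge (24,20)–(24,23): clear
  edge (24,23)–(16,23): clear
  edge (16,23)–(15,22): clear
  midpoint (25/2,47/2) outside
  → clear
Obstacle 2 [(14,9) (20,3) (21,10)]:
  edge (14,9)–(20,3): clear
  edge (20,3)–(21,10): clear
  edge (21,10)–(14,9): clear
  midpoint (25/2,47/2) outside
  → clear
Obstacle 3 [(1,22) (2,16) (11,14) (11,22)]:
  edge (1,22)–(2,16): clear
  edge (2,16)–(11,14): clear
  edge (11,14)–(11,22): clear
  edge (11,22)–(1,22): clear
  midpoint (25/2,47/2) outside
  → clear
Obstacle 4 [(0,9) (2,1) (10,1) (8,10)]:
  edge (0,9)–(2,1): clear
  edge (2,1)–(10,1): clear
  edge (10,1)–(8,10): clear
  edge (8,10)–(0,9): clear
  midpoint (25/2,47/2) outside
  → clear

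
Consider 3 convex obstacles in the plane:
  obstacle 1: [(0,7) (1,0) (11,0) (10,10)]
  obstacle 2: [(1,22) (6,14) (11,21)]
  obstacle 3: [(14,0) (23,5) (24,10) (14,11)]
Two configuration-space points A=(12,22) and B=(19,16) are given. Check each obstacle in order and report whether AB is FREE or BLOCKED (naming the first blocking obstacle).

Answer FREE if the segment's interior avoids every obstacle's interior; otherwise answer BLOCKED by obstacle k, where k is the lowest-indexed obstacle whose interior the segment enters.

Obstacle 1 [(0,7) (1,0) (11,0) (10,10)]:
  edge (0,7)–(1,0): clear
  edge (1,0)–(11,0): clear
  edge (11,0)–(10,10): clear
  edge (10,10)–(0,7): clear
  midpoint (31/2,19) outside
  → clear
Obstacle 2 [(1,22) (6,14) (11,21)]:
  edge (1,22)–(6,14): clear
  edge (6,14)–(11,21): clear
  edge (11,21)–(1,22): clear
  midpoint (31/2,19) outside
  → clear
Obstacle 3 [(14,0) (23,5) (24,10) (14,11)]:
  edge (14,0)–(23,5): clear
  edge (23,5)–(24,10): clear
  edge (24,10)–(14,11): clear
  edge (14,11)–(14,0): clear
  midpoint (31/2,19) outside
  → clear

FREE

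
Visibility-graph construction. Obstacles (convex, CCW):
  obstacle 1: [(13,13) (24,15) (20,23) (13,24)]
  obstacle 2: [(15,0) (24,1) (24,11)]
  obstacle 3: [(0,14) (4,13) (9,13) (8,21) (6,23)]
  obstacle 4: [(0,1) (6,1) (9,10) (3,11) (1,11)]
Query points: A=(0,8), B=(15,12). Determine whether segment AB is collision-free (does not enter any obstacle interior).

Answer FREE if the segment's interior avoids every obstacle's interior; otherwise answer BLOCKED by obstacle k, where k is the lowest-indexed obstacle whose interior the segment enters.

Obstacle 1 [(13,13) (24,15) (20,23) (13,24)]:
  edge (13,13)–(24,15): clear
  edge (24,15)–(20,23): clear
  edge (20,23)–(13,24): clear
  edge (13,24)–(13,13): clear
  midpoint (15/2,10) outside
  → clear
Obstacle 2 [(15,0) (24,1) (24,11)]:
  edge (15,0)–(24,1): clear
  edge (24,1)–(24,11): clear
  edge (24,11)–(15,0): clear
  midpoint (15/2,10) outside
  → clear
Obstacle 3 [(0,14) (4,13) (9,13) (8,21) (6,23)]:
  edge (0,14)–(4,13): clear
  edge (4,13)–(9,13): clear
  edge (9,13)–(8,21): clear
  edge (8,21)–(6,23): clear
  edge (6,23)–(0,14): clear
  midpoint (15/2,10) outside
  → clear
Obstacle 4 [(0,1) (6,1) (9,10) (3,11) (1,11)]:
  edge (0,1)–(6,1): clear
  edge (6,1)–(9,10): clear
  edge (9,10)–(3,11): crosses AB
  edge (3,11)–(1,11): clear
  edge (1,11)–(0,1): crosses AB
  → BLOCKED

BLOCKED by obstacle 4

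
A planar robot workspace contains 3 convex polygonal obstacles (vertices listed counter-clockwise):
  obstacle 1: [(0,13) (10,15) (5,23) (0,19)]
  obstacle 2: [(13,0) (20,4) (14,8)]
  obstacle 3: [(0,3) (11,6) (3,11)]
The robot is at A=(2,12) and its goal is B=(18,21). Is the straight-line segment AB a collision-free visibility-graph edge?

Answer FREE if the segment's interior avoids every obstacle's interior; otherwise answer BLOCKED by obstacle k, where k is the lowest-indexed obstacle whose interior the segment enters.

Obstacle 1 [(0,13) (10,15) (5,23) (0,19)]:
  edge (0,13)–(10,15): crosses AB
  edge (10,15)–(5,23): crosses AB
  edge (5,23)–(0,19): clear
  edge (0,19)–(0,13): clear
  → BLOCKED
Obstacle 2 [(13,0) (20,4) (14,8)]:
  edge (13,0)–(20,4): clear
  edge (20,4)–(14,8): clear
  edge (14,8)–(13,0): clear
  midpoint (10,33/2) outside
  → clear
Obstacle 3 [(0,3) (11,6) (3,11)]:
  edge (0,3)–(11,6): clear
  edge (11,6)–(3,11): clear
  edge (3,11)–(0,3): clear
  midpoint (10,33/2) outside
  → clear

BLOCKED by obstacle 1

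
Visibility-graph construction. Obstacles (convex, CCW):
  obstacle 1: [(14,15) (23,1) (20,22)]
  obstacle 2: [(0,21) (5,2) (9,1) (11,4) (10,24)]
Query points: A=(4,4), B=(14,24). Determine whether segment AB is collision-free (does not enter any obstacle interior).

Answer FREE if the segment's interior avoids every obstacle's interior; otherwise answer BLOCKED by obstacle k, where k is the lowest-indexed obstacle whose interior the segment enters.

BLOCKED by obstacle 2

Obstacle 1 [(14,15) (23,1) (20,22)]:
  edge (14,15)–(23,1): clear
  edge (23,1)–(20,22): clear
  edge (20,22)–(14,15): clear
  midpoint (9,14) outside
  → clear
Obstacle 2 [(0,21) (5,2) (9,1) (11,4) (10,24)]:
  edge (0,21)–(5,2): crosses AB
  edge (5,2)–(9,1): clear
  edge (9,1)–(11,4): clear
  edge (11,4)–(10,24): crosses AB
  edge (10,24)–(0,21): clear
  → BLOCKED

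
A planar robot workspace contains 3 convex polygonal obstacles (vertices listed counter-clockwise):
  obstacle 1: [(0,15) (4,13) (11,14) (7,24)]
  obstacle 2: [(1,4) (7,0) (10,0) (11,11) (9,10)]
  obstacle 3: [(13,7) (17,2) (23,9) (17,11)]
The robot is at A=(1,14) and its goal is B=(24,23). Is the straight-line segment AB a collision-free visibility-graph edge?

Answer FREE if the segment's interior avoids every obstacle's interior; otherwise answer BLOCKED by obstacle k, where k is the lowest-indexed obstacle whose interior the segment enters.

BLOCKED by obstacle 1

Obstacle 1 [(0,15) (4,13) (11,14) (7,24)]:
  edge (0,15)–(4,13): crosses AB
  edge (4,13)–(11,14): clear
  edge (11,14)–(7,24): crosses AB
  edge (7,24)–(0,15): clear
  → BLOCKED
Obstacle 2 [(1,4) (7,0) (10,0) (11,11) (9,10)]:
  edge (1,4)–(7,0): clear
  edge (7,0)–(10,0): clear
  edge (10,0)–(11,11): clear
  edge (11,11)–(9,10): clear
  edge (9,10)–(1,4): clear
  midpoint (25/2,37/2) outside
  → clear
Obstacle 3 [(13,7) (17,2) (23,9) (17,11)]:
  edge (13,7)–(17,2): clear
  edge (17,2)–(23,9): clear
  edge (23,9)–(17,11): clear
  edge (17,11)–(13,7): clear
  midpoint (25/2,37/2) outside
  → clear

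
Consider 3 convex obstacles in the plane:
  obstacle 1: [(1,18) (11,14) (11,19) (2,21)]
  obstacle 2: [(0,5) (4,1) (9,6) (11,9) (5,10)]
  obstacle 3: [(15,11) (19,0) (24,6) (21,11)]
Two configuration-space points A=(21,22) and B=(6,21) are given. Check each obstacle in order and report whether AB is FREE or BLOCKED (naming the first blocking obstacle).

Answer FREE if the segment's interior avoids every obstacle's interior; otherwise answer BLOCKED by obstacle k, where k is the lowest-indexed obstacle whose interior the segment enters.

Obstacle 1 [(1,18) (11,14) (11,19) (2,21)]:
  edge (1,18)–(11,14): clear
  edge (11,14)–(11,19): clear
  edge (11,19)–(2,21): clear
  edge (2,21)–(1,18): clear
  midpoint (27/2,43/2) outside
  → clear
Obstacle 2 [(0,5) (4,1) (9,6) (11,9) (5,10)]:
  edge (0,5)–(4,1): clear
  edge (4,1)–(9,6): clear
  edge (9,6)–(11,9): clear
  edge (11,9)–(5,10): clear
  edge (5,10)–(0,5): clear
  midpoint (27/2,43/2) outside
  → clear
Obstacle 3 [(15,11) (19,0) (24,6) (21,11)]:
  edge (15,11)–(19,0): clear
  edge (19,0)–(24,6): clear
  edge (24,6)–(21,11): clear
  edge (21,11)–(15,11): clear
  midpoint (27/2,43/2) outside
  → clear

FREE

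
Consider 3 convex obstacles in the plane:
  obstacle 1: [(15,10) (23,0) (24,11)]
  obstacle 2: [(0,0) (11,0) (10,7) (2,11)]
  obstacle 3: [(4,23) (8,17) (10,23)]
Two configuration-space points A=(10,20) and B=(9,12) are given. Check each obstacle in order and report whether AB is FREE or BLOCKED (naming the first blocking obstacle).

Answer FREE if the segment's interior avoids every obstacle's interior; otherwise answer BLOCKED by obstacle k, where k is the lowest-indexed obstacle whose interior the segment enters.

Obstacle 1 [(15,10) (23,0) (24,11)]:
  edge (15,10)–(23,0): clear
  edge (23,0)–(24,11): clear
  edge (24,11)–(15,10): clear
  midpoint (19/2,16) outside
  → clear
Obstacle 2 [(0,0) (11,0) (10,7) (2,11)]:
  edge (0,0)–(11,0): clear
  edge (11,0)–(10,7): clear
  edge (10,7)–(2,11): clear
  edge (2,11)–(0,0): clear
  midpoint (19/2,16) outside
  → clear
Obstacle 3 [(4,23) (8,17) (10,23)]:
  edge (4,23)–(8,17): clear
  edge (8,17)–(10,23): clear
  edge (10,23)–(4,23): clear
  midpoint (19/2,16) outside
  → clear

FREE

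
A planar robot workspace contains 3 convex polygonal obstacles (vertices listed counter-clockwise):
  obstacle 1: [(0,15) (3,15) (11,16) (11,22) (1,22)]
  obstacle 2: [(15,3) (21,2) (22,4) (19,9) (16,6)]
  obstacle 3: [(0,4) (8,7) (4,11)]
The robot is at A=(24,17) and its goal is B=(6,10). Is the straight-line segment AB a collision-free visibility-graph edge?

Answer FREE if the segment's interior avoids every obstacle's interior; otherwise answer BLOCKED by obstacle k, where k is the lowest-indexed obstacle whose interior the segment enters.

FREE

Obstacle 1 [(0,15) (3,15) (11,16) (11,22) (1,22)]:
  edge (0,15)–(3,15): clear
  edge (3,15)–(11,16): clear
  edge (11,16)–(11,22): clear
  edge (11,22)–(1,22): clear
  edge (1,22)–(0,15): clear
  midpoint (15,27/2) outside
  → clear
Obstacle 2 [(15,3) (21,2) (22,4) (19,9) (16,6)]:
  edge (15,3)–(21,2): clear
  edge (21,2)–(22,4): clear
  edge (22,4)–(19,9): clear
  edge (19,9)–(16,6): clear
  edge (16,6)–(15,3): clear
  midpoint (15,27/2) outside
  → clear
Obstacle 3 [(0,4) (8,7) (4,11)]:
  edge (0,4)–(8,7): clear
  edge (8,7)–(4,11): clear
  edge (4,11)–(0,4): clear
  midpoint (15,27/2) outside
  → clear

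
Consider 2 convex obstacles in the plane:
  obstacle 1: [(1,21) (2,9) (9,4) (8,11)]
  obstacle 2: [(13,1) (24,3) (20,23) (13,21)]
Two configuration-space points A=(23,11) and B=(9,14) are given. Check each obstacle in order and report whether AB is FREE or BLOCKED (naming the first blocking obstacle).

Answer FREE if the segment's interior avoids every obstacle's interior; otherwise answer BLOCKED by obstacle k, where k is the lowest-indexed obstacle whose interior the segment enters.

Obstacle 1 [(1,21) (2,9) (9,4) (8,11)]:
  edge (1,21)–(2,9): clear
  edge (2,9)–(9,4): clear
  edge (9,4)–(8,11): clear
  edge (8,11)–(1,21): clear
  midpoint (16,25/2) outside
  → clear
Obstacle 2 [(13,1) (24,3) (20,23) (13,21)]:
  edge (13,1)–(24,3): clear
  edge (24,3)–(20,23): crosses AB
  edge (20,23)–(13,21): clear
  edge (13,21)–(13,1): crosses AB
  → BLOCKED

BLOCKED by obstacle 2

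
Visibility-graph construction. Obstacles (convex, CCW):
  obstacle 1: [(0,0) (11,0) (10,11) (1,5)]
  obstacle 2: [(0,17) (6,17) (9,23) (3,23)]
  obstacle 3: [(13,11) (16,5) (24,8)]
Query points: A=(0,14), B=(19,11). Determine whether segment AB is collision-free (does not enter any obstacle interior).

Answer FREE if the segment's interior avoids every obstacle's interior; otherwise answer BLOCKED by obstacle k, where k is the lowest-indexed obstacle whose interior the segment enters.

Obstacle 1 [(0,0) (11,0) (10,11) (1,5)]:
  edge (0,0)–(11,0): clear
  edge (11,0)–(10,11): clear
  edge (10,11)–(1,5): clear
  edge (1,5)–(0,0): clear
  midpoint (19/2,25/2) outside
  → clear
Obstacle 2 [(0,17) (6,17) (9,23) (3,23)]:
  edge (0,17)–(6,17): clear
  edge (6,17)–(9,23): clear
  edge (9,23)–(3,23): clear
  edge (3,23)–(0,17): clear
  midpoint (19/2,25/2) outside
  → clear
Obstacle 3 [(13,11) (16,5) (24,8)]:
  edge (13,11)–(16,5): clear
  edge (16,5)–(24,8): clear
  edge (24,8)–(13,11): clear
  midpoint (19/2,25/2) outside
  → clear

FREE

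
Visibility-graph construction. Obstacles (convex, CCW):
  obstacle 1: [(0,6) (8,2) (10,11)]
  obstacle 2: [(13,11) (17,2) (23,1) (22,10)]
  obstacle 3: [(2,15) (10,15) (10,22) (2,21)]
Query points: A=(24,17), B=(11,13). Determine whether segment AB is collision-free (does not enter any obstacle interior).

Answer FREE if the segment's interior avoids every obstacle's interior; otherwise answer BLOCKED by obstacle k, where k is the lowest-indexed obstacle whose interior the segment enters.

Obstacle 1 [(0,6) (8,2) (10,11)]:
  edge (0,6)–(8,2): clear
  edge (8,2)–(10,11): clear
  edge (10,11)–(0,6): clear
  midpoint (35/2,15) outside
  → clear
Obstacle 2 [(13,11) (17,2) (23,1) (22,10)]:
  edge (13,11)–(17,2): clear
  edge (17,2)–(23,1): clear
  edge (23,1)–(22,10): clear
  edge (22,10)–(13,11): clear
  midpoint (35/2,15) outside
  → clear
Obstacle 3 [(2,15) (10,15) (10,22) (2,21)]:
  edge (2,15)–(10,15): clear
  edge (10,15)–(10,22): clear
  edge (10,22)–(2,21): clear
  edge (2,21)–(2,15): clear
  midpoint (35/2,15) outside
  → clear

FREE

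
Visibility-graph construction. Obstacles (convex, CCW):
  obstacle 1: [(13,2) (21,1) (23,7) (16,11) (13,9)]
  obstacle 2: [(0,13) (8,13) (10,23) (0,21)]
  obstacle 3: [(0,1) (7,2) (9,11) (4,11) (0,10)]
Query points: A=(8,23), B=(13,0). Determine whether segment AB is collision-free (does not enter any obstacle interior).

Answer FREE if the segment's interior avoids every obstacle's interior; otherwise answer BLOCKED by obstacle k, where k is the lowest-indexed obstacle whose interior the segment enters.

Obstacle 1 [(13,2) (21,1) (23,7) (16,11) (13,9)]:
  edge (13,2)–(21,1): clear
  edge (21,1)–(23,7): clear
  edge (23,7)–(16,11): clear
  edge (16,11)–(13,9): clear
  edge (13,9)–(13,2): clear
  midpoint (21/2,23/2) outside
  → clear
Obstacle 2 [(0,13) (8,13) (10,23) (0,21)]:
  edge (0,13)–(8,13): clear
  edge (8,13)–(10,23): crosses AB
  edge (10,23)–(0,21): crosses AB
  edge (0,21)–(0,13): clear
  → BLOCKED
Obstacle 3 [(0,1) (7,2) (9,11) (4,11) (0,10)]:
  edge (0,1)–(7,2): clear
  edge (7,2)–(9,11): clear
  edge (9,11)–(4,11): clear
  edge (4,11)–(0,10): clear
  edge (0,10)–(0,1): clear
  midpoint (21/2,23/2) outside
  → clear

BLOCKED by obstacle 2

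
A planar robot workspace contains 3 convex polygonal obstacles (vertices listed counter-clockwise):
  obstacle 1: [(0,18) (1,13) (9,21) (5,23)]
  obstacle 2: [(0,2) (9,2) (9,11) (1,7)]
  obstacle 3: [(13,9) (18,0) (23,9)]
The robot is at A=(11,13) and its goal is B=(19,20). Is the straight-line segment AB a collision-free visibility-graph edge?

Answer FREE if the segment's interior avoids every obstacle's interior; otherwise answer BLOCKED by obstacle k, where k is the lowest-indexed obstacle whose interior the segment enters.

Obstacle 1 [(0,18) (1,13) (9,21) (5,23)]:
  edge (0,18)–(1,13): clear
  edge (1,13)–(9,21): clear
  edge (9,21)–(5,23): clear
  edge (5,23)–(0,18): clear
  midpoint (15,33/2) outside
  → clear
Obstacle 2 [(0,2) (9,2) (9,11) (1,7)]:
  edge (0,2)–(9,2): clear
  edge (9,2)–(9,11): clear
  edge (9,11)–(1,7): clear
  edge (1,7)–(0,2): clear
  midpoint (15,33/2) outside
  → clear
Obstacle 3 [(13,9) (18,0) (23,9)]:
  edge (13,9)–(18,0): clear
  edge (18,0)–(23,9): clear
  edge (23,9)–(13,9): clear
  midpoint (15,33/2) outside
  → clear

FREE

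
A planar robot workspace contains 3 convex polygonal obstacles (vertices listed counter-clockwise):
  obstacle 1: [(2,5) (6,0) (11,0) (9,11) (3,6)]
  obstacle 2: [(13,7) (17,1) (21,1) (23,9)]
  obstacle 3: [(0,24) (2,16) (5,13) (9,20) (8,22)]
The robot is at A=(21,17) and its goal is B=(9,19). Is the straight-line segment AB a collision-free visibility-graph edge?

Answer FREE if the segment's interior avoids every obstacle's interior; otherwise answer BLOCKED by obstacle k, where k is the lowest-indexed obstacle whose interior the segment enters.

FREE

Obstacle 1 [(2,5) (6,0) (11,0) (9,11) (3,6)]:
  edge (2,5)–(6,0): clear
  edge (6,0)–(11,0): clear
  edge (11,0)–(9,11): clear
  edge (9,11)–(3,6): clear
  edge (3,6)–(2,5): clear
  midpoint (15,18) outside
  → clear
Obstacle 2 [(13,7) (17,1) (21,1) (23,9)]:
  edge (13,7)–(17,1): clear
  edge (17,1)–(21,1): clear
  edge (21,1)–(23,9): clear
  edge (23,9)–(13,7): clear
  midpoint (15,18) outside
  → clear
Obstacle 3 [(0,24) (2,16) (5,13) (9,20) (8,22)]:
  edge (0,24)–(2,16): clear
  edge (2,16)–(5,13): clear
  edge (5,13)–(9,20): clear
  edge (9,20)–(8,22): clear
  edge (8,22)–(0,24): clear
  midpoint (15,18) outside
  → clear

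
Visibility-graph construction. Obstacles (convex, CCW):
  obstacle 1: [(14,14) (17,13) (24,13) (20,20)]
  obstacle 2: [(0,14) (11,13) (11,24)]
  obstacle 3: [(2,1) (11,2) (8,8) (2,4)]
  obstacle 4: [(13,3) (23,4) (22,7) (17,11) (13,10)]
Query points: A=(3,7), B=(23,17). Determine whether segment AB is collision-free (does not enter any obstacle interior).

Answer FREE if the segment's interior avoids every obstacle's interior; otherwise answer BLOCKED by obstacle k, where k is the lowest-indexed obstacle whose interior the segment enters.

BLOCKED by obstacle 1

Obstacle 1 [(14,14) (17,13) (24,13) (20,20)]:
  edge (14,14)–(17,13): crosses AB
  edge (17,13)–(24,13): clear
  edge (24,13)–(20,20): crosses AB
  edge (20,20)–(14,14): clear
  → BLOCKED
Obstacle 2 [(0,14) (11,13) (11,24)]:
  edge (0,14)–(11,13): clear
  edge (11,13)–(11,24): clear
  edge (11,24)–(0,14): clear
  midpoint (13,12) outside
  → clear
Obstacle 3 [(2,1) (11,2) (8,8) (2,4)]:
  edge (2,1)–(11,2): clear
  edge (11,2)–(8,8): clear
  edge (8,8)–(2,4): clear
  edge (2,4)–(2,1): clear
  midpoint (13,12) outside
  → clear
Obstacle 4 [(13,3) (23,4) (22,7) (17,11) (13,10)]:
  edge (13,3)–(23,4): clear
  edge (23,4)–(22,7): clear
  edge (22,7)–(17,11): clear
  edge (17,11)–(13,10): clear
  edge (13,10)–(13,3): clear
  midpoint (13,12) outside
  → clear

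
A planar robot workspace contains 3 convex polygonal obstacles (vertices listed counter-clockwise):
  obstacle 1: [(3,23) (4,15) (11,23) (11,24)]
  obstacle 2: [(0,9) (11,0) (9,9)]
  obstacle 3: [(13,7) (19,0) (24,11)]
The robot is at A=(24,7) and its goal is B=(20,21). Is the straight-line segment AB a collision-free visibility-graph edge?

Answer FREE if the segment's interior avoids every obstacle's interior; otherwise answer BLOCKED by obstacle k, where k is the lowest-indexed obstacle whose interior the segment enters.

BLOCKED by obstacle 3

Obstacle 1 [(3,23) (4,15) (11,23) (11,24)]:
  edge (3,23)–(4,15): clear
  edge (4,15)–(11,23): clear
  edge (11,23)–(11,24): clear
  edge (11,24)–(3,23): clear
  midpoint (22,14) outside
  → clear
Obstacle 2 [(0,9) (11,0) (9,9)]:
  edge (0,9)–(11,0): clear
  edge (11,0)–(9,9): clear
  edge (9,9)–(0,9): clear
  midpoint (22,14) outside
  → clear
Obstacle 3 [(13,7) (19,0) (24,11)]:
  edge (13,7)–(19,0): clear
  edge (19,0)–(24,11): crosses AB
  edge (24,11)–(13,7): crosses AB
  → BLOCKED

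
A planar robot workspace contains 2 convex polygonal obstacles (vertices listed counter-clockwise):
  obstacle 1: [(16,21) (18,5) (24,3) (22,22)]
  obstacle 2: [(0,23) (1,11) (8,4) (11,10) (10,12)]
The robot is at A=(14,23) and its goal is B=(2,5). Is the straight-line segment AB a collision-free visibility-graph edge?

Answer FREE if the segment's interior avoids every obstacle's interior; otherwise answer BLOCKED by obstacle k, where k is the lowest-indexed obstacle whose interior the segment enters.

BLOCKED by obstacle 2

Obstacle 1 [(16,21) (18,5) (24,3) (22,22)]:
  edge (16,21)–(18,5): clear
  edge (18,5)–(24,3): clear
  edge (24,3)–(22,22): clear
  edge (22,22)–(16,21): clear
  midpoint (8,14) outside
  → clear
Obstacle 2 [(0,23) (1,11) (8,4) (11,10) (10,12)]:
  edge (0,23)–(1,11): clear
  edge (1,11)–(8,4): crosses AB
  edge (8,4)–(11,10): clear
  edge (11,10)–(10,12): clear
  edge (10,12)–(0,23): crosses AB
  → BLOCKED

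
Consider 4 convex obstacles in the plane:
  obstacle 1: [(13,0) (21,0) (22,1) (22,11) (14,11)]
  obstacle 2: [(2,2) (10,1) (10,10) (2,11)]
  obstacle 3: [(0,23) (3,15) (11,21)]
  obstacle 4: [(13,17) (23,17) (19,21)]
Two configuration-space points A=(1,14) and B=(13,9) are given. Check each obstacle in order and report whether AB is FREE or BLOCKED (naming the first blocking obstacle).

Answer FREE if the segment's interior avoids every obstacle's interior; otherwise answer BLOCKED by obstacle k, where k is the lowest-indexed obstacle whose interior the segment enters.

Obstacle 1 [(13,0) (21,0) (22,1) (22,11) (14,11)]:
  edge (13,0)–(21,0): clear
  edge (21,0)–(22,1): clear
  edge (22,1)–(22,11): clear
  edge (22,11)–(14,11): clear
  edge (14,11)–(13,0): clear
  midpoint (7,23/2) outside
  → clear
Obstacle 2 [(2,2) (10,1) (10,10) (2,11)]:
  edge (2,2)–(10,1): clear
  edge (10,1)–(10,10): clear
  edge (10,10)–(2,11): clear
  edge (2,11)–(2,2): clear
  midpoint (7,23/2) outside
  → clear
Obstacle 3 [(0,23) (3,15) (11,21)]:
  edge (0,23)–(3,15): clear
  edge (3,15)–(11,21): clear
  edge (11,21)–(0,23): clear
  midpoint (7,23/2) outside
  → clear
Obstacle 4 [(13,17) (23,17) (19,21)]:
  edge (13,17)–(23,17): clear
  edge (23,17)–(19,21): clear
  edge (19,21)–(13,17): clear
  midpoint (7,23/2) outside
  → clear

FREE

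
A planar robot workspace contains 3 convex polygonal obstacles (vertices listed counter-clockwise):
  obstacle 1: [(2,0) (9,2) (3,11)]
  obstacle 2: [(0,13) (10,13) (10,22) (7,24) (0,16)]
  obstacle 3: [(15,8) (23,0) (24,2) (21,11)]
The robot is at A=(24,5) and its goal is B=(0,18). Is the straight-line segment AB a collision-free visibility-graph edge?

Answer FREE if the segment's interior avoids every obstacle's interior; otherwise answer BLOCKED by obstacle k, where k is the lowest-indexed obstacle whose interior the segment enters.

Obstacle 1 [(2,0) (9,2) (3,11)]:
  edge (2,0)–(9,2): clear
  edge (9,2)–(3,11): clear
  edge (3,11)–(2,0): clear
  midpoint (12,23/2) outside
  → clear
Obstacle 2 [(0,13) (10,13) (10,22) (7,24) (0,16)]:
  edge (0,13)–(10,13): crosses AB
  edge (10,13)–(10,22): clear
  edge (10,22)–(7,24): clear
  edge (7,24)–(0,16): crosses AB
  edge (0,16)–(0,13): clear
  → BLOCKED
Obstacle 3 [(15,8) (23,0) (24,2) (21,11)]:
  edge (15,8)–(23,0): clear
  edge (23,0)–(24,2): clear
  edge (24,2)–(21,11): crosses AB
  edge (21,11)–(15,8): crosses AB
  → BLOCKED

BLOCKED by obstacle 2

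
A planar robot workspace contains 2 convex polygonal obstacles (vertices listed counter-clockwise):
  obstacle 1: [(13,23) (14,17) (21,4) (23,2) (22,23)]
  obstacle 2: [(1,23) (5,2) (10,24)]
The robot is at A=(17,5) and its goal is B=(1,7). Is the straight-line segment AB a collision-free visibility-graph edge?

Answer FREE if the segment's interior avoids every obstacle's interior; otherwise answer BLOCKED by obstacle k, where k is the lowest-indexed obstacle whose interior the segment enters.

Obstacle 1 [(13,23) (14,17) (21,4) (23,2) (22,23)]:
  edge (13,23)–(14,17): clear
  edge (14,17)–(21,4): clear
  edge (21,4)–(23,2): clear
  edge (23,2)–(22,23): clear
  edge (22,23)–(13,23): clear
  midpoint (9,6) outside
  → clear
Obstacle 2 [(1,23) (5,2) (10,24)]:
  edge (1,23)–(5,2): crosses AB
  edge (5,2)–(10,24): crosses AB
  edge (10,24)–(1,23): clear
  → BLOCKED

BLOCKED by obstacle 2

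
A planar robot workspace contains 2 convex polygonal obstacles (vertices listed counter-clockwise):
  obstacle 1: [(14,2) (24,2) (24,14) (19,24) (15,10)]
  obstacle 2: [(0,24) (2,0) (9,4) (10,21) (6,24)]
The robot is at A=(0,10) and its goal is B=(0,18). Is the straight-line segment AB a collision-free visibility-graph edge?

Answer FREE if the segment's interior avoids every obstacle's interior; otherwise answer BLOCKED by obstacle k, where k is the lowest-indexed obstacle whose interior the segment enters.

Obstacle 1 [(14,2) (24,2) (24,14) (19,24) (15,10)]:
  edge (14,2)–(24,2): clear
  edge (24,2)–(24,14): clear
  edge (24,14)–(19,24): clear
  edge (19,24)–(15,10): clear
  edge (15,10)–(14,2): clear
  midpoint (0,14) outside
  → clear
Obstacle 2 [(0,24) (2,0) (9,4) (10,21) (6,24)]:
  edge (0,24)–(2,0): clear
  edge (2,0)–(9,4): clear
  edge (9,4)–(10,21): clear
  edge (10,21)–(6,24): clear
  edge (6,24)–(0,24): clear
  midpoint (0,14) outside
  → clear

FREE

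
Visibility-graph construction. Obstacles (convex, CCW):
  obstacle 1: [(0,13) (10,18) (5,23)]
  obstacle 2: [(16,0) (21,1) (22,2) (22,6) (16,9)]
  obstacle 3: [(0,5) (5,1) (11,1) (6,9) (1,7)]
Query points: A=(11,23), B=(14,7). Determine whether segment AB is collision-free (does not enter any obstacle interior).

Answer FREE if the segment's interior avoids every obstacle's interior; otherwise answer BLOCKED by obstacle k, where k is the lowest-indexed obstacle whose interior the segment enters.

FREE

Obstacle 1 [(0,13) (10,18) (5,23)]:
  edge (0,13)–(10,18): clear
  edge (10,18)–(5,23): clear
  edge (5,23)–(0,13): clear
  midpoint (25/2,15) outside
  → clear
Obstacle 2 [(16,0) (21,1) (22,2) (22,6) (16,9)]:
  edge (16,0)–(21,1): clear
  edge (21,1)–(22,2): clear
  edge (22,2)–(22,6): clear
  edge (22,6)–(16,9): clear
  edge (16,9)–(16,0): clear
  midpoint (25/2,15) outside
  → clear
Obstacle 3 [(0,5) (5,1) (11,1) (6,9) (1,7)]:
  edge (0,5)–(5,1): clear
  edge (5,1)–(11,1): clear
  edge (11,1)–(6,9): clear
  edge (6,9)–(1,7): clear
  edge (1,7)–(0,5): clear
  midpoint (25/2,15) outside
  → clear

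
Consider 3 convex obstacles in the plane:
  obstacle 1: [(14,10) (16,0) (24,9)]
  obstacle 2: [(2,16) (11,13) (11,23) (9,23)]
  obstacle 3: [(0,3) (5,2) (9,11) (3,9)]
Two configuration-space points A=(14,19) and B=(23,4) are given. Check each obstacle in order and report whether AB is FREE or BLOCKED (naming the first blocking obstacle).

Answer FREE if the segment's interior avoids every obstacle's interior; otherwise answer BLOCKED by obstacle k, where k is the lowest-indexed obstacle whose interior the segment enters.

BLOCKED by obstacle 1

Obstacle 1 [(14,10) (16,0) (24,9)]:
  edge (14,10)–(16,0): clear
  edge (16,0)–(24,9): crosses AB
  edge (24,9)–(14,10): crosses AB
  → BLOCKED
Obstacle 2 [(2,16) (11,13) (11,23) (9,23)]:
  edge (2,16)–(11,13): clear
  edge (11,13)–(11,23): clear
  edge (11,23)–(9,23): clear
  edge (9,23)–(2,16): clear
  midpoint (37/2,23/2) outside
  → clear
Obstacle 3 [(0,3) (5,2) (9,11) (3,9)]:
  edge (0,3)–(5,2): clear
  edge (5,2)–(9,11): clear
  edge (9,11)–(3,9): clear
  edge (3,9)–(0,3): clear
  midpoint (37/2,23/2) outside
  → clear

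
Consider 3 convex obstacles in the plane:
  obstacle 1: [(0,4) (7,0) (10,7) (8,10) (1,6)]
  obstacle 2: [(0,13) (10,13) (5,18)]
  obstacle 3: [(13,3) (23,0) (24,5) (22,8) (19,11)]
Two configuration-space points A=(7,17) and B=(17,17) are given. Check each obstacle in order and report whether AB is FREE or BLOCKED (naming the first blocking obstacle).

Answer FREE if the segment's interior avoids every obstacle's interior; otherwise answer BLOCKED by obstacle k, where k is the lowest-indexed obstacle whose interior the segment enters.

Obstacle 1 [(0,4) (7,0) (10,7) (8,10) (1,6)]:
  edge (0,4)–(7,0): clear
  edge (7,0)–(10,7): clear
  edge (10,7)–(8,10): clear
  edge (8,10)–(1,6): clear
  edge (1,6)–(0,4): clear
  midpoint (12,17) outside
  → clear
Obstacle 2 [(0,13) (10,13) (5,18)]:
  edge (0,13)–(10,13): clear
  edge (10,13)–(5,18): clear
  edge (5,18)–(0,13): clear
  midpoint (12,17) outside
  → clear
Obstacle 3 [(13,3) (23,0) (24,5) (22,8) (19,11)]:
  edge (13,3)–(23,0): clear
  edge (23,0)–(24,5): clear
  edge (24,5)–(22,8): clear
  edge (22,8)–(19,11): clear
  edge (19,11)–(13,3): clear
  midpoint (12,17) outside
  → clear

FREE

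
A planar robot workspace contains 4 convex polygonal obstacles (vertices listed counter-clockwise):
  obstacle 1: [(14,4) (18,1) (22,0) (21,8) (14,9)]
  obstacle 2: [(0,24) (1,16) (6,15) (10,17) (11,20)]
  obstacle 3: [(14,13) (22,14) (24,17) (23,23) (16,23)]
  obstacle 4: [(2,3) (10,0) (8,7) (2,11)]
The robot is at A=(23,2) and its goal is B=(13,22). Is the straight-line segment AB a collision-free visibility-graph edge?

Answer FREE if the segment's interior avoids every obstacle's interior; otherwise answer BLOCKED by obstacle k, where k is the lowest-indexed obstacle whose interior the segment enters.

Obstacle 1 [(14,4) (18,1) (22,0) (21,8) (14,9)]:
  edge (14,4)–(18,1): clear
  edge (18,1)–(22,0): clear
  edge (22,0)–(21,8): crosses AB
  edge (21,8)–(14,9): crosses AB
  edge (14,9)–(14,4): clear
  → BLOCKED
Obstacle 2 [(0,24) (1,16) (6,15) (10,17) (11,20)]:
  edge (0,24)–(1,16): clear
  edge (1,16)–(6,15): clear
  edge (6,15)–(10,17): clear
  edge (10,17)–(11,20): clear
  edge (11,20)–(0,24): clear
  midpoint (18,12) outside
  → clear
Obstacle 3 [(14,13) (22,14) (24,17) (23,23) (16,23)]:
  edge (14,13)–(22,14): crosses AB
  edge (22,14)–(24,17): clear
  edge (24,17)–(23,23): clear
  edge (23,23)–(16,23): clear
  edge (16,23)–(14,13): crosses AB
  → BLOCKED
Obstacle 4 [(2,3) (10,0) (8,7) (2,11)]:
  edge (2,3)–(10,0): clear
  edge (10,0)–(8,7): clear
  edge (8,7)–(2,11): clear
  edge (2,11)–(2,3): clear
  midpoint (18,12) outside
  → clear

BLOCKED by obstacle 1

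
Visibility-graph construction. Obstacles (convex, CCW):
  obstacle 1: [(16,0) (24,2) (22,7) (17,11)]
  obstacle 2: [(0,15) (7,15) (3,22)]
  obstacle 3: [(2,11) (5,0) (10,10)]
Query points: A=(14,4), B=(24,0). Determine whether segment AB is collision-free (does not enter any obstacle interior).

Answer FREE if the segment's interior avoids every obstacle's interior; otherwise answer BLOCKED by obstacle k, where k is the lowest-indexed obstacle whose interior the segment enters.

BLOCKED by obstacle 1

Obstacle 1 [(16,0) (24,2) (22,7) (17,11)]:
  edge (16,0)–(24,2): crosses AB
  edge (24,2)–(22,7): clear
  edge (22,7)–(17,11): clear
  edge (17,11)–(16,0): crosses AB
  → BLOCKED
Obstacle 2 [(0,15) (7,15) (3,22)]:
  edge (0,15)–(7,15): clear
  edge (7,15)–(3,22): clear
  edge (3,22)–(0,15): clear
  midpoint (19,2) outside
  → clear
Obstacle 3 [(2,11) (5,0) (10,10)]:
  edge (2,11)–(5,0): clear
  edge (5,0)–(10,10): clear
  edge (10,10)–(2,11): clear
  midpoint (19,2) outside
  → clear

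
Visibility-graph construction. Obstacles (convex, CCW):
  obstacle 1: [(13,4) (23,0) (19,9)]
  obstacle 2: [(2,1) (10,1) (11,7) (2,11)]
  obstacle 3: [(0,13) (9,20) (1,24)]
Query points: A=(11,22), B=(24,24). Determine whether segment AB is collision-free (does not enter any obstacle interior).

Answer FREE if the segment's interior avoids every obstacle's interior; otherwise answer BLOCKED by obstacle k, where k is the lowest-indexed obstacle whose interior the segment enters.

Obstacle 1 [(13,4) (23,0) (19,9)]:
  edge (13,4)–(23,0): clear
  edge (23,0)–(19,9): clear
  edge (19,9)–(13,4): clear
  midpoint (35/2,23) outside
  → clear
Obstacle 2 [(2,1) (10,1) (11,7) (2,11)]:
  edge (2,1)–(10,1): clear
  edge (10,1)–(11,7): clear
  edge (11,7)–(2,11): clear
  edge (2,11)–(2,1): clear
  midpoint (35/2,23) outside
  → clear
Obstacle 3 [(0,13) (9,20) (1,24)]:
  edge (0,13)–(9,20): clear
  edge (9,20)–(1,24): clear
  edge (1,24)–(0,13): clear
  midpoint (35/2,23) outside
  → clear

FREE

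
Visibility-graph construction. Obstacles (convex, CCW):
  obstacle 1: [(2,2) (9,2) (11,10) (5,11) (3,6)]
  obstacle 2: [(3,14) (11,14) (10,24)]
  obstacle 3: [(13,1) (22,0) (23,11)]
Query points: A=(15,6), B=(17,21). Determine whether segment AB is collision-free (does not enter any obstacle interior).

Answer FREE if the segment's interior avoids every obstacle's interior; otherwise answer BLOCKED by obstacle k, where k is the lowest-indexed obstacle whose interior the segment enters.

FREE

Obstacle 1 [(2,2) (9,2) (11,10) (5,11) (3,6)]:
  edge (2,2)–(9,2): clear
  edge (9,2)–(11,10): clear
  edge (11,10)–(5,11): clear
  edge (5,11)–(3,6): clear
  edge (3,6)–(2,2): clear
  midpoint (16,27/2) outside
  → clear
Obstacle 2 [(3,14) (11,14) (10,24)]:
  edge (3,14)–(11,14): clear
  edge (11,14)–(10,24): clear
  edge (10,24)–(3,14): clear
  midpoint (16,27/2) outside
  → clear
Obstacle 3 [(13,1) (22,0) (23,11)]:
  edge (13,1)–(22,0): clear
  edge (22,0)–(23,11): clear
  edge (23,11)–(13,1): clear
  midpoint (16,27/2) outside
  → clear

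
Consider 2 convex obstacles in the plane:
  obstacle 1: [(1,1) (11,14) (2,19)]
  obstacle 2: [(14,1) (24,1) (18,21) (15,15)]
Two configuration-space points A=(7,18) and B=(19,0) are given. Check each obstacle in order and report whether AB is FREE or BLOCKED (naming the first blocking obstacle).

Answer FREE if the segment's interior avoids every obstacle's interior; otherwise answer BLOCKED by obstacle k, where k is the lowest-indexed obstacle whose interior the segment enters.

BLOCKED by obstacle 1

Obstacle 1 [(1,1) (11,14) (2,19)]:
  edge (1,1)–(11,14): crosses AB
  edge (11,14)–(2,19): crosses AB
  edge (2,19)–(1,1): clear
  → BLOCKED
Obstacle 2 [(14,1) (24,1) (18,21) (15,15)]:
  edge (14,1)–(24,1): crosses AB
  edge (24,1)–(18,21): clear
  edge (18,21)–(15,15): clear
  edge (15,15)–(14,1): crosses AB
  → BLOCKED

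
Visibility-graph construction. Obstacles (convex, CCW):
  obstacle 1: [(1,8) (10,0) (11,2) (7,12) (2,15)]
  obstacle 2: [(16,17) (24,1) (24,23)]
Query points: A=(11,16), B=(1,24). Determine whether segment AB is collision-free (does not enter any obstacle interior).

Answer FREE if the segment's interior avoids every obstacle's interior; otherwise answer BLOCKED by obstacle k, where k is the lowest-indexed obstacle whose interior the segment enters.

FREE

Obstacle 1 [(1,8) (10,0) (11,2) (7,12) (2,15)]:
  edge (1,8)–(10,0): clear
  edge (10,0)–(11,2): clear
  edge (11,2)–(7,12): clear
  edge (7,12)–(2,15): clear
  edge (2,15)–(1,8): clear
  midpoint (6,20) outside
  → clear
Obstacle 2 [(16,17) (24,1) (24,23)]:
  edge (16,17)–(24,1): clear
  edge (24,1)–(24,23): clear
  edge (24,23)–(16,17): clear
  midpoint (6,20) outside
  → clear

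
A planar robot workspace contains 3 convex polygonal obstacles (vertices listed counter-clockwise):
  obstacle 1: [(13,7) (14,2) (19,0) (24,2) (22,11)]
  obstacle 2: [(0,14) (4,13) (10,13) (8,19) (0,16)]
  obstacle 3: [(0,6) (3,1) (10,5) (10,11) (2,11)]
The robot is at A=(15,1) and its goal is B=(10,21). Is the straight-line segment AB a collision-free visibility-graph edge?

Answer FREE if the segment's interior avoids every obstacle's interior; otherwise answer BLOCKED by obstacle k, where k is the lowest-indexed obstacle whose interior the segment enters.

BLOCKED by obstacle 1

Obstacle 1 [(13,7) (14,2) (19,0) (24,2) (22,11)]:
  edge (13,7)–(14,2): clear
  edge (14,2)–(19,0): crosses AB
  edge (19,0)–(24,2): clear
  edge (24,2)–(22,11): clear
  edge (22,11)–(13,7): crosses AB
  → BLOCKED
Obstacle 2 [(0,14) (4,13) (10,13) (8,19) (0,16)]:
  edge (0,14)–(4,13): clear
  edge (4,13)–(10,13): clear
  edge (10,13)–(8,19): clear
  edge (8,19)–(0,16): clear
  edge (0,16)–(0,14): clear
  midpoint (25/2,11) outside
  → clear
Obstacle 3 [(0,6) (3,1) (10,5) (10,11) (2,11)]:
  edge (0,6)–(3,1): clear
  edge (3,1)–(10,5): clear
  edge (10,5)–(10,11): clear
  edge (10,11)–(2,11): clear
  edge (2,11)–(0,6): clear
  midpoint (25/2,11) outside
  → clear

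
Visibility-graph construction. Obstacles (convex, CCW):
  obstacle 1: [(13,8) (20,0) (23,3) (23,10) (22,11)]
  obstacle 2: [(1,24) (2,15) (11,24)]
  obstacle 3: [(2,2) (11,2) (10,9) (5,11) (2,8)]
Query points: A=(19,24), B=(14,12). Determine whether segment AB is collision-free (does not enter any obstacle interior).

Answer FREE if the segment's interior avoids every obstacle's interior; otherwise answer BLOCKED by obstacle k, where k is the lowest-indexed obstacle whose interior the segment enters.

Obstacle 1 [(13,8) (20,0) (23,3) (23,10) (22,11)]:
  edge (13,8)–(20,0): clear
  edge (20,0)–(23,3): clear
  edge (23,3)–(23,10): clear
  edge (23,10)–(22,11): clear
  edge (22,11)–(13,8): clear
  midpoint (33/2,18) outside
  → clear
Obstacle 2 [(1,24) (2,15) (11,24)]:
  edge (1,24)–(2,15): clear
  edge (2,15)–(11,24): clear
  edge (11,24)–(1,24): clear
  midpoint (33/2,18) outside
  → clear
Obstacle 3 [(2,2) (11,2) (10,9) (5,11) (2,8)]:
  edge (2,2)–(11,2): clear
  edge (11,2)–(10,9): clear
  edge (10,9)–(5,11): clear
  edge (5,11)–(2,8): clear
  edge (2,8)–(2,2): clear
  midpoint (33/2,18) outside
  → clear

FREE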